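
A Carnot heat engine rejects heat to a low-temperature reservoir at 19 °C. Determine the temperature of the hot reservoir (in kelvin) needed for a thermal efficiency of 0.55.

T_H ≈ 649 K

T_C = 19 °C → 19 + 273.15 = 292.15 K.
From η = 1 − T_C/T_H, solving for T_H gives T_H = T_C/(1 − η) = 292.15/(1 − 0.55) = 649 K.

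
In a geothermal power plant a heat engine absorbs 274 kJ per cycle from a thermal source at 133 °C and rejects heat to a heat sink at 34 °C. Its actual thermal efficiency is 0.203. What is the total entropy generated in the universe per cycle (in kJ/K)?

T_H = 133 °C → 133 + 273.15 = 406.15 K.
T_C = 34 °C → 34 + 273.15 = 307.15 K.
W = η·Q_H = 0.203 × 274 = 55.62 kJ, so Q_C = Q_H − W = 218.4 kJ.
The hot reservoir loses entropy Q_H/T_H = 274/406.15 = 0.6746 kJ/K; the cold reservoir gains Q_C/T_C = 218.4/307.15 = 0.7110 kJ/K.
ΔS_univ = −Q_H/T_H + Q_C/T_C = 0.03635 kJ/K (> 0, since η = 0.203 < η_Carnot = 0.244).

ΔS_univ ≈ 0.03635 kJ/K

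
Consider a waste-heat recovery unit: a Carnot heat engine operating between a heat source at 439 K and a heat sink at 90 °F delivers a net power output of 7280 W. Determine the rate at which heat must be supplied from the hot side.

T_C = 90 °F → (90 − 32) × 5/9 = 32.22 °C = 305.37 K.
η_rev = 1 − T_C/T_H = 1 − 305.37/439.00 = 0.3044.
Q_H = W/η = 7280/0.3044 = 23900 W.

Q̇_H ≈ 23900 W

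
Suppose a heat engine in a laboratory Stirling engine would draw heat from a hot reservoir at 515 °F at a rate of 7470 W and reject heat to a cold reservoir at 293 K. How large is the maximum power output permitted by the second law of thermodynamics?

T_H = 515 °F → (515 − 32) × 5/9 = 268.33 °C = 541.48 K.
No engine can exceed the Carnot limit: η_max = 1 − T_C/T_H = 1 − 293.00/541.48 = 0.4589.
W_max = η_max · Q_H = 0.4589 × 7470 = 3430 W.

Ẇ_max ≈ 3430 W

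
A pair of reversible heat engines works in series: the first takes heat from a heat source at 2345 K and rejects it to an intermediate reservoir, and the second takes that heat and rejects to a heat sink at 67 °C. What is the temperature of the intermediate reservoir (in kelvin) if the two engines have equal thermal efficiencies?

T_C = 67 °C → 67 + 273.15 = 340.15 K.
Equal efficiencies require 1 − T_m/T_H = 1 − T_C/T_m, i.e. T_m/T_H = T_C/T_m, so T_m = √(T_H·T_C) = √(2345.00 × 340.15) = 893 K.

T_m ≈ 893 K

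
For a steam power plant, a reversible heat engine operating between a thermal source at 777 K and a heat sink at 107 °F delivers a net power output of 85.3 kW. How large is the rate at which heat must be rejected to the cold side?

Q̇_C ≈ 58.10 kW

T_C = 107 °F → (107 − 32) × 5/9 = 41.67 °C = 314.82 K.
The Carnot efficiency is η = 1 − T_C/T_H = 1 − 314.82/777.00 = 0.5948.
Since Q_C/Q_H = T_C/T_H and Q_H = W/η, Q_C = W·T_C/(T_H − T_C) = 85.3 × 314.82/462.18 = 58.10 kW.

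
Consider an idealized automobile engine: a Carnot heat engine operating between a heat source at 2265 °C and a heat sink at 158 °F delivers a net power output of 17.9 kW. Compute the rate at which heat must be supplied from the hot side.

Q̇_H ≈ 20.70 kW

T_H = 2265 °C → 2265 + 273.15 = 2538.15 K.
T_C = 158 °F → (158 − 32) × 5/9 = 70.00 °C = 343.15 K.
For a reversible engine, η = 1 − T_C/T_H = 1 − 343.15/2538.15 = 0.8648.
Q_H = W/η = 17.9/0.8648 = 20.70 kW.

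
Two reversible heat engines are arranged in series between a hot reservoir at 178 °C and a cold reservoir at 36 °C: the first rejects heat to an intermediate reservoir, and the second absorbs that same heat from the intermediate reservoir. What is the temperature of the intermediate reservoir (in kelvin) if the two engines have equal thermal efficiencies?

T_H = 178 °C → 178 + 273.15 = 451.15 K.
T_C = 36 °C → 36 + 273.15 = 309.15 K.
Equal efficiencies require 1 − T_m/T_H = 1 − T_C/T_m, i.e. T_m/T_H = T_C/T_m, so T_m = √(T_H·T_C) = √(451.15 × 309.15) = 373 K.

T_m ≈ 373 K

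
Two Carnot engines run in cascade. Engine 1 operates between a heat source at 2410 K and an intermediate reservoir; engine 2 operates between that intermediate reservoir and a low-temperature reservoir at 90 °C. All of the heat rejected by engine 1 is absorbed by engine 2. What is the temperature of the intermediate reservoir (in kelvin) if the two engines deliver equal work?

T_C = 90 °C → 90 + 273.15 = 363.15 K.
For reversible stages Q_m = Q_H·(T_m/T_H). Setting W₁ = Q_H(1 − T_m/T_H) equal to W₂ = Q_m(1 − T_C/T_m) = Q_H·(T_m − T_C)/T_H gives T_H − T_m = T_m − T_C, so T_m = (T_H + T_C)/2 = (2410.00 + 363.15)/2 = 1387 K.

T_m ≈ 1387 K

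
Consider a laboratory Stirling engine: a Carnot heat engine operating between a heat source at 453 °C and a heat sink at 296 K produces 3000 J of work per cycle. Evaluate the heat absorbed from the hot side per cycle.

T_H = 453 °C → 453 + 273.15 = 726.15 K.
The Carnot efficiency is η = 1 − T_C/T_H = 1 − 296.00/726.15 = 0.5924.
Q_H = W/η = 3000/0.5924 = 5064 J.

Q_H ≈ 5064 J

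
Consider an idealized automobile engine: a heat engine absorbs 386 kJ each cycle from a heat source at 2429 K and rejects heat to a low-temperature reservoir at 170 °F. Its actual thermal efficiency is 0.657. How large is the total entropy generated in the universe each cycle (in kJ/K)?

ΔS_univ ≈ 0.220 kJ/K

T_C = 170 °F → (170 − 32) × 5/9 = 76.67 °C = 349.82 K.
W = η·Q_H = 0.657 × 386 = 253.6 kJ, so Q_C = Q_H − W = 132.4 kJ.
The hot reservoir loses entropy Q_H/T_H = 386/2429.00 = 0.1589 kJ/K; the cold reservoir gains Q_C/T_C = 132.4/349.82 = 0.3785 kJ/K.
ΔS_univ = −Q_H/T_H + Q_C/T_C = 0.220 kJ/K (> 0, since η = 0.657 < η_Carnot = 0.856).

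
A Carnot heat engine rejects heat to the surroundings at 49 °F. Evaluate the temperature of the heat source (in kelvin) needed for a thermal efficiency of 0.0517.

T_C = 49 °F → (49 − 32) × 5/9 = 9.44 °C = 282.59 K.
From η = 1 − T_C/T_H, solving for T_H gives T_H = T_C/(1 − η) = 282.59/(1 − 0.0517) = 298 K.

T_H ≈ 298 K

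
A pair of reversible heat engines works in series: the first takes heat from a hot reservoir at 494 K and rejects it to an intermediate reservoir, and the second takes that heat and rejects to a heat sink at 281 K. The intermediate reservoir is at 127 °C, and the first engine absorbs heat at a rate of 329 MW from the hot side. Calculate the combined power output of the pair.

Two reversible stages in series are equivalent to a single Carnot engine between T_H and T_C, so η_total = 1 − T_C/T_H = 1 − 281.00/494.00 = 0.4312.
W_total = η_total · Q_H = 0.4312 × 329 = 141.9 MW.

Ẇ_total ≈ 141.9 MW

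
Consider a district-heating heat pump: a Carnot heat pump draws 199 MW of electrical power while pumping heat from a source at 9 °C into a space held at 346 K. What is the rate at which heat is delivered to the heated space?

Q̇_H ≈ 1080 MW

T_C = 9 °C → 9 + 273.15 = 282.15 K.
The Carnot heat-pump COP is COP_HP = T_H/(T_H − T_C) = 346.00/63.85 = 5.4190.
Q_H = COP_HP · W = 5.4190 × 199 = 1080 MW.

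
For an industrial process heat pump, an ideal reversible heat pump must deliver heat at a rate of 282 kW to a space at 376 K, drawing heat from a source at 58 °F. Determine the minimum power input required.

Ẇ_in ≈ 66.3 kW

T_C = 58 °F → (58 − 32) × 5/9 = 14.44 °C = 287.59 K.
The Carnot heat-pump COP is COP_HP = T_H/(T_H − T_C) = 376.00/88.41 = 4.2531.
W = Q_H/COP_HP = 282/4.2531 = 66.3 kW.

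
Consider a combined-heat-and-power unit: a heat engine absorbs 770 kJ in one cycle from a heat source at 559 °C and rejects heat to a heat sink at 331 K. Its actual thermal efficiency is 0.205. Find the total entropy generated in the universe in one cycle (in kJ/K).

ΔS_univ ≈ 0.924 kJ/K

T_H = 559 °C → 559 + 273.15 = 832.15 K.
W = η·Q_H = 0.205 × 770 = 157.8 kJ, so Q_C = Q_H − W = 612.1 kJ.
Reservoir entropy changes: ΔS_H = −Q_H/T_H = −770/832.15 = -0.9253 kJ/K and ΔS_C = +Q_C/T_C = 612.1/331.00 = 1.849 kJ/K.
ΔS_univ = −Q_H/T_H + Q_C/T_C = 0.924 kJ/K (> 0, since η = 0.205 < η_Carnot = 0.602).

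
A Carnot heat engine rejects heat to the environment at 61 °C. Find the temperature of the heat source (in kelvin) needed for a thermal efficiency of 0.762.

T_C = 61 °C → 61 + 273.15 = 334.15 K.
From η = 1 − T_C/T_H, solving for T_H gives T_H = T_C/(1 − η) = 334.15/(1 − 0.762) = 1400 K.

T_H ≈ 1400 K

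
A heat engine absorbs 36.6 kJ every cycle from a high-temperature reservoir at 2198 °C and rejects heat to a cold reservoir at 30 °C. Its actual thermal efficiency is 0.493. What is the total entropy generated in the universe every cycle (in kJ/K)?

ΔS_univ ≈ 0.0464 kJ/K

T_H = 2198 °C → 2198 + 273.15 = 2471.15 K.
T_C = 30 °C → 30 + 273.15 = 303.15 K.
W = η·Q_H = 0.493 × 36.6 = 18.04 kJ, so Q_C = Q_H − W = 18.56 kJ.
Reservoir entropy changes: ΔS_H = −Q_H/T_H = −36.6/2471.15 = -0.01481 kJ/K and ΔS_C = +Q_C/T_C = 18.56/303.15 = 0.06121 kJ/K.
ΔS_univ = −Q_H/T_H + Q_C/T_C = 0.0464 kJ/K (> 0, since η = 0.493 < η_Carnot = 0.877).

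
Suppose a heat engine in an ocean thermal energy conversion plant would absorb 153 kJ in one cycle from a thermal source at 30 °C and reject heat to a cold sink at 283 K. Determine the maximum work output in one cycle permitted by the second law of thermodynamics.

W_max ≈ 10.17 kJ

T_H = 30 °C → 30 + 273.15 = 303.15 K.
The second-law ceiling is the Carnot efficiency, η_max = 1 − T_C/T_H = 1 − 283.00/303.15 = 0.0665.
W_max = η_max · Q_H = 0.0665 × 153 = 10.17 kJ.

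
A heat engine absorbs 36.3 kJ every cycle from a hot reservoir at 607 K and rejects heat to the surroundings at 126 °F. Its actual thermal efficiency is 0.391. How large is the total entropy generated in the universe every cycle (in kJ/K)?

ΔS_univ ≈ 0.008140 kJ/K

T_C = 126 °F → (126 − 32) × 5/9 = 52.22 °C = 325.37 K.
W = η·Q_H = 0.391 × 36.3 = 14.19 kJ, so Q_C = Q_H − W = 22.11 kJ.
Entropy balance on the reservoirs: −Q_H/T_H = -0.05980 kJ/K, +Q_C/T_C = 0.06794 kJ/K.
ΔS_univ = −Q_H/T_H + Q_C/T_C = 0.008140 kJ/K (> 0, since η = 0.391 < η_Carnot = 0.464).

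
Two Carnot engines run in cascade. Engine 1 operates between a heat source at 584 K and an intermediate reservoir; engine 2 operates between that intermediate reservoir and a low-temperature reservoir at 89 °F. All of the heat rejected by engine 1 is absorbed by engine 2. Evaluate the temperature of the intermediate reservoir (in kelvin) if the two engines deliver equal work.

T_C = 89 °F → (89 − 32) × 5/9 = 31.67 °C = 304.82 K.
For reversible stages Q_m = Q_H·(T_m/T_H). Setting W₁ = Q_H(1 − T_m/T_H) equal to W₂ = Q_m(1 − T_C/T_m) = Q_H·(T_m − T_C)/T_H gives T_H − T_m = T_m − T_C, so T_m = (T_H + T_C)/2 = (584.00 + 304.82)/2 = 444 K.

T_m ≈ 444 K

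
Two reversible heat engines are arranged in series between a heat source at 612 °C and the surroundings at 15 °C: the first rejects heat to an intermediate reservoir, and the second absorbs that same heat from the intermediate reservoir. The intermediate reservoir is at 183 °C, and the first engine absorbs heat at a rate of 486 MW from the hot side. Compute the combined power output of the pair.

T_H = 612 °C → 612 + 273.15 = 885.15 K.
T_C = 15 °C → 15 + 273.15 = 288.15 K.
Two reversible stages in series are equivalent to a single Carnot engine between T_H and T_C, so η_total = 1 − T_C/T_H = 1 − 288.15/885.15 = 0.6745.
W_total = η_total · Q_H = 0.6745 × 486 = 328 MW.

Ẇ_total ≈ 328 MW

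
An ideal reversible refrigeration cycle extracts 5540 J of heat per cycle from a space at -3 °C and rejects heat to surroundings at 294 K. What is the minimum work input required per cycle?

T_C = -3 °C → -3 + 273.15 = 270.15 K.
COP_R = T_C/(T_H − T_C) = 270.15/23.85 = 11.3270.
W = Q_C/COP_R = 5540/11.3270 = 489 J.

W_in ≈ 489 J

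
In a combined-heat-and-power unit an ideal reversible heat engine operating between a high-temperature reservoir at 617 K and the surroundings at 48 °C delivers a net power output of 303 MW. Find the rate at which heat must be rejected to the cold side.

T_C = 48 °C → 48 + 273.15 = 321.15 K.
For a reversible engine, η = 1 − T_C/T_H = 1 − 321.15/617.00 = 0.4795.
Since Q_C/Q_H = T_C/T_H and Q_H = W/η, Q_C = W·T_C/(T_H − T_C) = 303 × 321.15/295.85 = 329 MW.

Q̇_C ≈ 329 MW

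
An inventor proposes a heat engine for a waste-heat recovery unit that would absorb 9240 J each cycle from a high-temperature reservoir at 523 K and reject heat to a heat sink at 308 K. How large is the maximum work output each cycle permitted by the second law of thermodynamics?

W_max ≈ 3798 J

The upper bound on efficiency is η_max = 1 − T_C/T_H = 1 − 308.00/523.00 = 0.4111.
W_max = η_max · Q_H = 0.4111 × 9240 = 3798 J.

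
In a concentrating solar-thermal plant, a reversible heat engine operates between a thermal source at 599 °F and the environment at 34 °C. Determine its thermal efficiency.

T_H = 599 °F → (599 − 32) × 5/9 = 315.00 °C = 588.15 K.
T_C = 34 °C → 34 + 273.15 = 307.15 K.
For a reversible engine, η = 1 − T_C/T_H = 1 − 307.15/588.15 = 0.478.

η ≈ 0.478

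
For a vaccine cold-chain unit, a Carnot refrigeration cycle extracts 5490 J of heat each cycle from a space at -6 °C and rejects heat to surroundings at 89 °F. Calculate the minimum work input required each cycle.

W_in ≈ 774.1 J

T_H = 89 °F → (89 − 32) × 5/9 = 31.67 °C = 304.82 K.
T_C = -6 °C → -6 + 273.15 = 267.15 K.
COP_R = T_C/(T_H − T_C) = 267.15/37.67 = 7.0925.
W = Q_C/COP_R = 5490/7.0925 = 774.1 J.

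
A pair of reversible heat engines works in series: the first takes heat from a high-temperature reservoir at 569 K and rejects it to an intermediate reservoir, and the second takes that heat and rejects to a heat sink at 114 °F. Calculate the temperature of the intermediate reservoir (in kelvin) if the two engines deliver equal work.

T_m ≈ 443.9 K

T_C = 114 °F → (114 − 32) × 5/9 = 45.56 °C = 318.71 K.
For reversible stages Q_m = Q_H·(T_m/T_H). Setting W₁ = Q_H(1 − T_m/T_H) equal to W₂ = Q_m(1 − T_C/T_m) = Q_H·(T_m − T_C)/T_H gives T_H − T_m = T_m − T_C, so T_m = (T_H + T_C)/2 = (569.00 + 318.71)/2 = 443.9 K.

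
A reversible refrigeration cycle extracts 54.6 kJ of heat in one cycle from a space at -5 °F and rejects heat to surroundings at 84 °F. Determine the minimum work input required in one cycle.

T_H = 84 °F → (84 − 32) × 5/9 = 28.89 °C = 302.04 K.
T_C = -5 °F → (-5 − 32) × 5/9 = -20.56 °C = 252.59 K.
For a reversible refrigerator, COP_R = T_C/(T_H − T_C) = 252.59/49.44 = 5.1087.
W = Q_C/COP_R = 54.6/5.1087 = 10.7 kJ.

W_in ≈ 10.7 kJ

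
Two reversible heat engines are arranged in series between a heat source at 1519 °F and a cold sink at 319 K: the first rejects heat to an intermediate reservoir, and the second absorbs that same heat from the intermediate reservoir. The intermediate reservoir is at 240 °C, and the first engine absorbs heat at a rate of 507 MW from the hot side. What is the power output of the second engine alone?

T_H = 1519 °F → (1519 − 32) × 5/9 = 826.11 °C = 1099.26 K.
T_m = 240 °C → 240 + 273.15 = 513.15 K.
Heat entering the second stage: Q_m = Q_H·(T_m/T_H) = 507 × 513.15/1099.26 = 237 MW.
Second-stage efficiency η₂ = 1 − T_C/T_m = 1 − 319.00/513.15 = 0.3783, so W₂ = η₂·Q_m = 89.5 MW.

Ẇ₂ ≈ 89.5 MW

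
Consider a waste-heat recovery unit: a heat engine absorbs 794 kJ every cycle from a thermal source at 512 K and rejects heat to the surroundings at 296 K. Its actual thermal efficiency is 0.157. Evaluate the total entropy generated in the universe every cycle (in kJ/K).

ΔS_univ ≈ 0.711 kJ/K

W = η·Q_H = 0.157 × 794 = 124.7 kJ, so Q_C = Q_H − W = 669.3 kJ.
The hot reservoir loses entropy Q_H/T_H = 794/512.00 = 1.551 kJ/K; the cold reservoir gains Q_C/T_C = 669.3/296.00 = 2.261 kJ/K.
ΔS_univ = −Q_H/T_H + Q_C/T_C = 0.711 kJ/K (> 0, since η = 0.157 < η_Carnot = 0.422).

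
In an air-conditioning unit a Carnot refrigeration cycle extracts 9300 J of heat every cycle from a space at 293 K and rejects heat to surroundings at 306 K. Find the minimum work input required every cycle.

W_in ≈ 413 J

Carnot COP: COP_R = T_C/(T_H − T_C) = 293.00/13.00 = 22.5385.
W = Q_C/COP_R = 9300/22.5385 = 413 J.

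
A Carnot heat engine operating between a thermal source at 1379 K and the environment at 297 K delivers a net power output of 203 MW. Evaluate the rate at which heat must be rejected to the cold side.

For a reversible engine, η = 1 − T_C/T_H = 1 − 297.00/1379.00 = 0.7846.
Since Q_C/Q_H = T_C/T_H and Q_H = W/η, Q_C = W·T_C/(T_H − T_C) = 203 × 297.00/1082.00 = 55.7 MW.

Q̇_C ≈ 55.7 MW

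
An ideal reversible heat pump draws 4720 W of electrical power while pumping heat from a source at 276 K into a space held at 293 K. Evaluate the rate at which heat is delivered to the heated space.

Reversible heating COP: COP_HP = T_H/(T_H − T_C) = 293.00/17.00 = 17.2353.
Q_H = COP_HP · W = 17.2353 × 4720 = 81400 W.

Q̇_H ≈ 81400 W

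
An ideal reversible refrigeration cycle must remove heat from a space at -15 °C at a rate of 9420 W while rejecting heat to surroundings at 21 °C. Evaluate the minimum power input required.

Ẇ_in ≈ 1310 W

T_H = 21 °C → 21 + 273.15 = 294.15 K.
T_C = -15 °C → -15 + 273.15 = 258.15 K.
COP_R = T_C/(T_H − T_C) = 258.15/36.00 = 7.1708.
W = Q_C/COP_R = 9420/7.1708 = 1310 W.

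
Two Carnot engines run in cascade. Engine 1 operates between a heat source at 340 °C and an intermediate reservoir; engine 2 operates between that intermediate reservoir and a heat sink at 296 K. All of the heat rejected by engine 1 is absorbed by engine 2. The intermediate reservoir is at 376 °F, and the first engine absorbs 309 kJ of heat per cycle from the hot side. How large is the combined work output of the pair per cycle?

T_H = 340 °C → 340 + 273.15 = 613.15 K.
Two reversible stages in series are equivalent to a single Carnot engine between T_H and T_C, so η_total = 1 − T_C/T_H = 1 − 296.00/613.15 = 0.5172.
W_total = η_total · Q_H = 0.5172 × 309 = 159.8 kJ.

W_total ≈ 159.8 kJ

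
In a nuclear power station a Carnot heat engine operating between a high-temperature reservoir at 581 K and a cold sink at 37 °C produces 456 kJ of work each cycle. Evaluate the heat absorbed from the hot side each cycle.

T_C = 37 °C → 37 + 273.15 = 310.15 K.
Since the cycle is reversible, η = 1 − T_C/T_H = 1 − 310.15/581.00 = 0.4662.
Q_H = W/η = 456/0.4662 = 978 kJ.

Q_H ≈ 978 kJ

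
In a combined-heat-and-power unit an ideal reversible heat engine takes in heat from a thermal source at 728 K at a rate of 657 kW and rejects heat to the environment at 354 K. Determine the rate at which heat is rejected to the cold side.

Q̇_C ≈ 319 kW

For a reversible engine, η = 1 − T_C/T_H = 1 − 354.00/728.00 = 0.5137.
For a reversible cycle Q_C/Q_H = T_C/T_H, so Q_C = 657 × 354.00/728.00 = 319 kW.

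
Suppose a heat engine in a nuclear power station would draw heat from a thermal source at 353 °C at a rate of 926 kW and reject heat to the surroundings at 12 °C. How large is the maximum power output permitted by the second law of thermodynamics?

Ẇ_max ≈ 504 kW

T_H = 353 °C → 353 + 273.15 = 626.15 K.
T_C = 12 °C → 12 + 273.15 = 285.15 K.
The second-law ceiling is the Carnot efficiency, η_max = 1 − T_C/T_H = 1 − 285.15/626.15 = 0.5446.
W_max = η_max · Q_H = 0.5446 × 926 = 504 kW.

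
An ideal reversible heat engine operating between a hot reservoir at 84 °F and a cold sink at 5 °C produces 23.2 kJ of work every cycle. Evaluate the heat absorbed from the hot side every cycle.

T_H = 84 °F → (84 − 32) × 5/9 = 28.89 °C = 302.04 K.
T_C = 5 °C → 5 + 273.15 = 278.15 K.
η_rev = 1 − T_C/T_H = 1 − 278.15/302.04 = 0.0791.
Q_H = W/η = 23.2/0.0791 = 293 kJ.

Q_H ≈ 293 kJ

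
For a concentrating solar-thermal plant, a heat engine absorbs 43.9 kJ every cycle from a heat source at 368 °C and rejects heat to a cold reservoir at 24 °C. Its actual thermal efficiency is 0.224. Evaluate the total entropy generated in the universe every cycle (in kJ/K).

T_H = 368 °C → 368 + 273.15 = 641.15 K.
T_C = 24 °C → 24 + 273.15 = 297.15 K.
W = η·Q_H = 0.224 × 43.9 = 9.834 kJ, so Q_C = Q_H − W = 34.07 kJ.
Reservoir entropy changes: ΔS_H = −Q_H/T_H = −43.9/641.15 = -0.06847 kJ/K and ΔS_C = +Q_C/T_C = 34.07/297.15 = 0.1146 kJ/K.
ΔS_univ = −Q_H/T_H + Q_C/T_C = 0.04617 kJ/K (> 0, since η = 0.224 < η_Carnot = 0.537).

ΔS_univ ≈ 0.04617 kJ/K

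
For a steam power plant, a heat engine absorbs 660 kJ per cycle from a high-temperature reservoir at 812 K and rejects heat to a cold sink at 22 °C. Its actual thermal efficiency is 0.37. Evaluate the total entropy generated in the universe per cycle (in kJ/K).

T_C = 22 °C → 22 + 273.15 = 295.15 K.
W = η·Q_H = 0.37 × 660 = 244.2 kJ, so Q_C = Q_H − W = 415.8 kJ.
The hot reservoir loses entropy Q_H/T_H = 660/812.00 = 0.8128 kJ/K; the cold reservoir gains Q_C/T_C = 415.8/295.15 = 1.409 kJ/K.
ΔS_univ = −Q_H/T_H + Q_C/T_C = 0.596 kJ/K (> 0, since η = 0.37 < η_Carnot = 0.637).

ΔS_univ ≈ 0.596 kJ/K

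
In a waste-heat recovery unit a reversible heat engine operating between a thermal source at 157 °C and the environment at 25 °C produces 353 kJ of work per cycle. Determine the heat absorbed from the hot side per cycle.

Q_H ≈ 1150 kJ

T_H = 157 °C → 157 + 273.15 = 430.15 K.
T_C = 25 °C → 25 + 273.15 = 298.15 K.
Carnot efficiency: η = 1 − T_C/T_H = 1 − 298.15/430.15 = 0.3069.
Q_H = W/η = 353/0.3069 = 1150 kJ.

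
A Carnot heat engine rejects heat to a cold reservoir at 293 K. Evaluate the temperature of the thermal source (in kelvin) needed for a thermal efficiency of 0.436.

From η = 1 − T_C/T_H, solving for T_H gives T_H = T_C/(1 − η) = 293.00/(1 − 0.436) = 520 K.

T_H ≈ 520 K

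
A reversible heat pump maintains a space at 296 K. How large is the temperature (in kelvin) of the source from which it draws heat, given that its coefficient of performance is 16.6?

T_C ≈ 278 K

COP_HP = T_H/(T_H − T_C) ⇒ T_C = T_H·(COP_HP − 1)/COP_HP = 296.00 × (16.6 − 1)/16.6 = 278 K.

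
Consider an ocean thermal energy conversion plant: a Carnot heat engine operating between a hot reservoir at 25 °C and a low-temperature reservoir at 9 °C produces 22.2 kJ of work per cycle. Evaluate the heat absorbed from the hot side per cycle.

T_H = 25 °C → 25 + 273.15 = 298.15 K.
T_C = 9 °C → 9 + 273.15 = 282.15 K.
For a reversible engine, η = 1 − T_C/T_H = 1 − 282.15/298.15 = 0.0537.
Q_H = W/η = 22.2/0.0537 = 414 kJ.

Q_H ≈ 414 kJ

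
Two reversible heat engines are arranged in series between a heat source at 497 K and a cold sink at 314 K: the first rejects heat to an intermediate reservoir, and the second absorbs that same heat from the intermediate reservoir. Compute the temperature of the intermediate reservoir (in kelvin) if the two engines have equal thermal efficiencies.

T_m ≈ 395 K

Equal efficiencies require 1 − T_m/T_H = 1 − T_C/T_m, i.e. T_m/T_H = T_C/T_m, so T_m = √(T_H·T_C) = √(497.00 × 314.00) = 395 K.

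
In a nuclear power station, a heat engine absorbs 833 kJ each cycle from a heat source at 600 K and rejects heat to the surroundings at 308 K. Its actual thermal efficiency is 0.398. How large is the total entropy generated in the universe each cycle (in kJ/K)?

ΔS_univ ≈ 0.2398 kJ/K

W = η·Q_H = 0.398 × 833 = 331.5 kJ, so Q_C = Q_H − W = 501.5 kJ.
Entropy balance on the reservoirs: −Q_H/T_H = -1.388 kJ/K, +Q_C/T_C = 1.628 kJ/K.
ΔS_univ = −Q_H/T_H + Q_C/T_C = 0.2398 kJ/K (> 0, since η = 0.398 < η_Carnot = 0.487).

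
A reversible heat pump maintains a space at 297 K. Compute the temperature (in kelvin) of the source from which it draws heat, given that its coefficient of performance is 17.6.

T_C ≈ 280 K

COP_HP = T_H/(T_H − T_C) ⇒ T_C = T_H·(COP_HP − 1)/COP_HP = 297.00 × (17.6 − 1)/17.6 = 280 K.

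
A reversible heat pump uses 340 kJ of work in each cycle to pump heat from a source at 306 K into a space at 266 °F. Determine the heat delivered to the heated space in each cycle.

Q_H ≈ 1410 kJ

T_H = 266 °F → (266 − 32) × 5/9 = 130.00 °C = 403.15 K.
COP_HP = T_H/(T_H − T_C) = 403.15/97.15 = 4.1498.
Q_H = COP_HP · W = 4.1498 × 340 = 1410 kJ.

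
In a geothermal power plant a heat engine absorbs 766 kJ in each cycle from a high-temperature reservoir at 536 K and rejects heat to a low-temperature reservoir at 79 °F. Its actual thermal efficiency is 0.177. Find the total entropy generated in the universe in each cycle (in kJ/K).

T_C = 79 °F → (79 − 32) × 5/9 = 26.11 °C = 299.26 K.
W = η·Q_H = 0.177 × 766 = 135.6 kJ, so Q_C = Q_H − W = 630.4 kJ.
Entropy balance on the reservoirs: −Q_H/T_H = -1.429 kJ/K, +Q_C/T_C = 2.107 kJ/K.
ΔS_univ = −Q_H/T_H + Q_C/T_C = 0.6775 kJ/K (> 0, since η = 0.177 < η_Carnot = 0.442).

ΔS_univ ≈ 0.6775 kJ/K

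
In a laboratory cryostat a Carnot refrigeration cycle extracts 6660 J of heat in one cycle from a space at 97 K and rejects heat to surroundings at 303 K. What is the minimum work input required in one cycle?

COP_R = T_C/(T_H − T_C) = 97.00/206.00 = 0.4709.
W = Q_C/COP_R = 6660/0.4709 = 14140 J.

W_in ≈ 14140 J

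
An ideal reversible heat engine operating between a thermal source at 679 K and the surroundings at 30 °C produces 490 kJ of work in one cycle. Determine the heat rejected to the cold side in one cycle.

T_C = 30 °C → 30 + 273.15 = 303.15 K.
Since the cycle is reversible, η = 1 − T_C/T_H = 1 − 303.15/679.00 = 0.5535.
Since Q_C/Q_H = T_C/T_H and Q_H = W/η, Q_C = W·T_C/(T_H − T_C) = 490 × 303.15/375.85 = 395 kJ.

Q_C ≈ 395 kJ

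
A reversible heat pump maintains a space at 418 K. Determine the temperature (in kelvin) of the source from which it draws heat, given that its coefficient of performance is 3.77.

COP_HP = T_H/(T_H − T_C) ⇒ T_C = T_H·(COP_HP − 1)/COP_HP = 418.00 × (3.77 − 1)/3.77 = 307.1 K.

T_C ≈ 307.1 K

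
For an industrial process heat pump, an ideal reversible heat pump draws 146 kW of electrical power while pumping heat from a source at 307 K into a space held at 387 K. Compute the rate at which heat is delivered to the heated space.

Q̇_H ≈ 706.3 kW

COP_HP = T_H/(T_H − T_C) = 387.00/80.00 = 4.8375.
Q_H = COP_HP · W = 4.8375 × 146 = 706.3 kW.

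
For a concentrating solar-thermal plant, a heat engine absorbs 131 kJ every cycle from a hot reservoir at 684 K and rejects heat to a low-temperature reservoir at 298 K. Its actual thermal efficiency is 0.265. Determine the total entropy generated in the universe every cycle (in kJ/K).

ΔS_univ ≈ 0.132 kJ/K

W = η·Q_H = 0.265 × 131 = 34.72 kJ, so Q_C = Q_H − W = 96.28 kJ.
The hot reservoir loses entropy Q_H/T_H = 131/684.00 = 0.1915 kJ/K; the cold reservoir gains Q_C/T_C = 96.28/298.00 = 0.3231 kJ/K.
ΔS_univ = −Q_H/T_H + Q_C/T_C = 0.132 kJ/K (> 0, since η = 0.265 < η_Carnot = 0.564).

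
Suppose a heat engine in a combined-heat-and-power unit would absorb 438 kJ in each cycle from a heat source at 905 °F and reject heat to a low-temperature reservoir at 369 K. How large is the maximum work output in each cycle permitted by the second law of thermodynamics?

W_max ≈ 224.8 kJ

T_H = 905 °F → (905 − 32) × 5/9 = 485.00 °C = 758.15 K.
The second-law ceiling is the Carnot efficiency, η_max = 1 − T_C/T_H = 1 − 369.00/758.15 = 0.5133.
W_max = η_max · Q_H = 0.5133 × 438 = 224.8 kJ.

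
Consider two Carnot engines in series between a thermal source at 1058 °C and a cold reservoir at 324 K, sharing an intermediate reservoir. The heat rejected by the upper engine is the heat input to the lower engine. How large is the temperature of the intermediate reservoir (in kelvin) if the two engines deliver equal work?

T_H = 1058 °C → 1058 + 273.15 = 1331.15 K.
For reversible stages Q_m = Q_H·(T_m/T_H). Setting W₁ = Q_H(1 − T_m/T_H) equal to W₂ = Q_m(1 − T_C/T_m) = Q_H·(T_m − T_C)/T_H gives T_H − T_m = T_m − T_C, so T_m = (T_H + T_C)/2 = (1331.15 + 324.00)/2 = 827.6 K.

T_m ≈ 827.6 K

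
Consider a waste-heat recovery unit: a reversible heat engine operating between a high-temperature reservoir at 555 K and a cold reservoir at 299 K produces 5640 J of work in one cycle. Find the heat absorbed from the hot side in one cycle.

η_rev = 1 − T_C/T_H = 1 − 299.00/555.00 = 0.4613.
Q_H = W/η = 5640/0.4613 = 12200 J.

Q_H ≈ 12200 J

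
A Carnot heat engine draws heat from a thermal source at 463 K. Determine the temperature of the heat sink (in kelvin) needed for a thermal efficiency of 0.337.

From η = 1 − T_C/T_H, T_C = T_H·(1 − η) = 463.00 × (1 − 0.337) = 307 K.

T_C ≈ 307 K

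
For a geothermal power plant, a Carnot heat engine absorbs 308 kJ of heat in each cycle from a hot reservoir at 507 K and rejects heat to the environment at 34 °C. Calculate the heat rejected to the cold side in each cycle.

T_C = 34 °C → 34 + 273.15 = 307.15 K.
η_rev = 1 − T_C/T_H = 1 − 307.15/507.00 = 0.3942.
For a reversible cycle Q_C/Q_H = T_C/T_H, so Q_C = 308 × 307.15/507.00 = 186.6 kJ.

Q_C ≈ 186.6 kJ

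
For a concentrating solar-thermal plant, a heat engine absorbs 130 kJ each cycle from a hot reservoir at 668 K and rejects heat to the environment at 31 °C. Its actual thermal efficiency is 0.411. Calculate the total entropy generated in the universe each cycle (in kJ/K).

T_C = 31 °C → 31 + 273.15 = 304.15 K.
W = η·Q_H = 0.411 × 130 = 53.43 kJ, so Q_C = Q_H − W = 76.57 kJ.
Reservoir entropy changes: ΔS_H = −Q_H/T_H = −130/668.00 = -0.1946 kJ/K and ΔS_C = +Q_C/T_C = 76.57/304.15 = 0.2518 kJ/K.
ΔS_univ = −Q_H/T_H + Q_C/T_C = 0.0571 kJ/K (> 0, since η = 0.411 < η_Carnot = 0.545).

ΔS_univ ≈ 0.0571 kJ/K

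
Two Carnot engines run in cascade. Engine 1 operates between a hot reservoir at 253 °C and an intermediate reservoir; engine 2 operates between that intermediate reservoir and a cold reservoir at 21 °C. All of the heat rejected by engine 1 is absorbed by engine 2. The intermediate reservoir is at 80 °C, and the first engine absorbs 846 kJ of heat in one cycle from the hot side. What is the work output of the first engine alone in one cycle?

T_H = 253 °C → 253 + 273.15 = 526.15 K.
T_C = 21 °C → 21 + 273.15 = 294.15 K.
T_m = 80 °C → 80 + 273.15 = 353.15 K.
First-stage efficiency η₁ = 1 − T_m/T_H = 1 − 353.15/526.15 = 0.3288.
W₁ = η₁·Q_H = 0.3288 × 846 = 278 kJ.

W₁ ≈ 278 kJ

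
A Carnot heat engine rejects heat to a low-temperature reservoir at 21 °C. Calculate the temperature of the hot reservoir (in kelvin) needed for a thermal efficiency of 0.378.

T_C = 21 °C → 21 + 273.15 = 294.15 K.
From η = 1 − T_C/T_H, solving for T_H gives T_H = T_C/(1 − η) = 294.15/(1 − 0.378) = 472.9 K.

T_H ≈ 472.9 K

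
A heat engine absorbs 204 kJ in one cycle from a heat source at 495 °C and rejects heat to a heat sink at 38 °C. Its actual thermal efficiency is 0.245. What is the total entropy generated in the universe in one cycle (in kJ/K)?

ΔS_univ ≈ 0.229 kJ/K

T_H = 495 °C → 495 + 273.15 = 768.15 K.
T_C = 38 °C → 38 + 273.15 = 311.15 K.
W = η·Q_H = 0.245 × 204 = 49.98 kJ, so Q_C = Q_H − W = 154.0 kJ.
Entropy balance on the reservoirs: −Q_H/T_H = -0.2656 kJ/K, +Q_C/T_C = 0.4950 kJ/K.
ΔS_univ = −Q_H/T_H + Q_C/T_C = 0.229 kJ/K (> 0, since η = 0.245 < η_Carnot = 0.595).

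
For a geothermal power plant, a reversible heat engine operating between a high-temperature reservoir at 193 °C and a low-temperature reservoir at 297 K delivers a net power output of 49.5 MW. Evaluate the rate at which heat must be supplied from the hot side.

T_H = 193 °C → 193 + 273.15 = 466.15 K.
Carnot efficiency: η = 1 − T_C/T_H = 1 − 297.00/466.15 = 0.3629.
Q_H = W/η = 49.5/0.3629 = 136 MW.

Q̇_H ≈ 136 MW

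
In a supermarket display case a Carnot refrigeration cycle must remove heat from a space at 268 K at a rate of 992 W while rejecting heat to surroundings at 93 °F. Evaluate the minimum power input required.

T_H = 93 °F → (93 − 32) × 5/9 = 33.89 °C = 307.04 K.
The reversible coefficient of performance is COP_R = T_C/(T_H − T_C) = 268.00/39.04 = 6.8649.
W = Q_C/COP_R = 992/6.8649 = 145 W.

Ẇ_in ≈ 145 W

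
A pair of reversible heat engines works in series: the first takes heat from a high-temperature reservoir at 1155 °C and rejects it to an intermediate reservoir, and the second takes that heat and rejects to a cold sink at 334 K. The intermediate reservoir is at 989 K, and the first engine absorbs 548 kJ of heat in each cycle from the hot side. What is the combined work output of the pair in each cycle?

T_H = 1155 °C → 1155 + 273.15 = 1428.15 K.
Two reversible stages in series are equivalent to a single Carnot engine between T_H and T_C, so η_total = 1 − T_C/T_H = 1 − 334.00/1428.15 = 0.7661.
W_total = η_total · Q_H = 0.7661 × 548 = 420 kJ.

W_total ≈ 420 kJ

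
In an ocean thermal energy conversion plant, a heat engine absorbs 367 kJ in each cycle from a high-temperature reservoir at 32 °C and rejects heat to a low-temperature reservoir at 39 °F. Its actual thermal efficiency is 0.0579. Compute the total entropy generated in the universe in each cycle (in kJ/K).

ΔS_univ ≈ 0.0453 kJ/K

T_H = 32 °C → 32 + 273.15 = 305.15 K.
T_C = 39 °F → (39 − 32) × 5/9 = 3.89 °C = 277.04 K.
W = η·Q_H = 0.0579 × 367 = 21.25 kJ, so Q_C = Q_H − W = 345.8 kJ.
The hot reservoir loses entropy Q_H/T_H = 367/305.15 = 1.203 kJ/K; the cold reservoir gains Q_C/T_C = 345.8/277.04 = 1.248 kJ/K.
ΔS_univ = −Q_H/T_H + Q_C/T_C = 0.0453 kJ/K (> 0, since η = 0.0579 < η_Carnot = 0.092).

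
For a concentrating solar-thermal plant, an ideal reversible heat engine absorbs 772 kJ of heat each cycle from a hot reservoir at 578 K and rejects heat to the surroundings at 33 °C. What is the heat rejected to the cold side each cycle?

Q_C ≈ 408.9 kJ

T_C = 33 °C → 33 + 273.15 = 306.15 K.
For a reversible engine, η = 1 − T_C/T_H = 1 − 306.15/578.00 = 0.4703.
For a reversible cycle Q_C/Q_H = T_C/T_H, so Q_C = 772 × 306.15/578.00 = 408.9 kJ.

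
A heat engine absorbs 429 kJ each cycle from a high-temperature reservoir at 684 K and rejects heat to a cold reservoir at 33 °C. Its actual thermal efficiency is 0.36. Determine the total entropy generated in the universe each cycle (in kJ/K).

ΔS_univ ≈ 0.2696 kJ/K

T_C = 33 °C → 33 + 273.15 = 306.15 K.
W = η·Q_H = 0.36 × 429 = 154.4 kJ, so Q_C = Q_H − W = 274.6 kJ.
Entropy balance on the reservoirs: −Q_H/T_H = -0.6272 kJ/K, +Q_C/T_C = 0.8968 kJ/K.
ΔS_univ = −Q_H/T_H + Q_C/T_C = 0.2696 kJ/K (> 0, since η = 0.36 < η_Carnot = 0.552).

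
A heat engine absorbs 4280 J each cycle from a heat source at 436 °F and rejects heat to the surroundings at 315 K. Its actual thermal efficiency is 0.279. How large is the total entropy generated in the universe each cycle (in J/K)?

ΔS_univ ≈ 1.20 J/K

T_H = 436 °F → (436 − 32) × 5/9 = 224.44 °C = 497.59 K.
W = η·Q_H = 0.279 × 4280 = 1194 J, so Q_C = Q_H − W = 3086 J.
The hot reservoir loses entropy Q_H/T_H = 4280/497.59 = 8.601 J/K; the cold reservoir gains Q_C/T_C = 3086/315.00 = 9.796 J/K.
ΔS_univ = −Q_H/T_H + Q_C/T_C = 1.20 J/K (> 0, since η = 0.279 < η_Carnot = 0.367).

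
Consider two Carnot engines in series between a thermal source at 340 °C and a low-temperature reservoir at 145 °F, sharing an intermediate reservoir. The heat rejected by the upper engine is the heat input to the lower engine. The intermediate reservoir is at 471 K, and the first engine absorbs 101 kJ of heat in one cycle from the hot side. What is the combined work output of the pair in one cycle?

W_total ≈ 45.7 kJ

T_H = 340 °C → 340 + 273.15 = 613.15 K.
T_C = 145 °F → (145 − 32) × 5/9 = 62.78 °C = 335.93 K.
Two reversible stages in series are equivalent to a single Carnot engine between T_H and T_C, so η_total = 1 − T_C/T_H = 1 − 335.93/613.15 = 0.4521.
W_total = η_total · Q_H = 0.4521 × 101 = 45.7 kJ.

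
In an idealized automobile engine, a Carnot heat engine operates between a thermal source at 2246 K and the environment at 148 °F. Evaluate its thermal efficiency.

T_C = 148 °F → (148 − 32) × 5/9 = 64.44 °C = 337.59 K.
η_rev = 1 − T_C/T_H = 1 − 337.59/2246.00 = 0.850.

η ≈ 0.850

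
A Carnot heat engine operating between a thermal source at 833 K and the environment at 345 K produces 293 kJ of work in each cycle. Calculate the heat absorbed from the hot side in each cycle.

The Carnot efficiency is η = 1 − T_C/T_H = 1 − 345.00/833.00 = 0.5858.
Q_H = W/η = 293/0.5858 = 500 kJ.

Q_H ≈ 500 kJ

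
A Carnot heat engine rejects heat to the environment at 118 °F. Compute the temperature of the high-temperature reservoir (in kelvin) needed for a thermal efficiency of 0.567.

T_C = 118 °F → (118 − 32) × 5/9 = 47.78 °C = 320.93 K.
From η = 1 − T_C/T_H, solving for T_H gives T_H = T_C/(1 − η) = 320.93/(1 − 0.567) = 741 K.

T_H ≈ 741 K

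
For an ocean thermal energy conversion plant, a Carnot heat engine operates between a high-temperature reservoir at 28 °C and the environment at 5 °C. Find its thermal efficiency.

η ≈ 0.0764

T_H = 28 °C → 28 + 273.15 = 301.15 K.
T_C = 5 °C → 5 + 273.15 = 278.15 K.
The Carnot efficiency is η = 1 − T_C/T_H = 1 − 278.15/301.15 = 0.0764.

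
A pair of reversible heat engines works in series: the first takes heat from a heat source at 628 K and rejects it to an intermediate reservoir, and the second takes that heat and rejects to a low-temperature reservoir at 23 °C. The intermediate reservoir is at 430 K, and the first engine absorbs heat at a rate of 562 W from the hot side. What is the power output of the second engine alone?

T_C = 23 °C → 23 + 273.15 = 296.15 K.
Heat entering the second stage: Q_m = Q_H·(T_m/T_H) = 562 × 430.00/628.00 = 385 W.
Second-stage efficiency η₂ = 1 − T_C/T_m = 1 − 296.15/430.00 = 0.3113, so W₂ = η₂·Q_m = 120 W.

Ẇ₂ ≈ 120 W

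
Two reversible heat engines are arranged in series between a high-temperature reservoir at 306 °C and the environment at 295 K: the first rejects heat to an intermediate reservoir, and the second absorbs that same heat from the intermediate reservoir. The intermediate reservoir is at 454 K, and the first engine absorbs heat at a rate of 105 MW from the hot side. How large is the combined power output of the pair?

Ẇ_total ≈ 51.5 MW

T_H = 306 °C → 306 + 273.15 = 579.15 K.
Two reversible stages in series are equivalent to a single Carnot engine between T_H and T_C, so η_total = 1 − T_C/T_H = 1 − 295.00/579.15 = 0.4906.
W_total = η_total · Q_H = 0.4906 × 105 = 51.5 MW.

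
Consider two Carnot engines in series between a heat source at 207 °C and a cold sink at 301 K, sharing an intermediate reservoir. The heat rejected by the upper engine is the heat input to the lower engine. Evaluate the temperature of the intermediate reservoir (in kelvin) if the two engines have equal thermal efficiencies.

T_H = 207 °C → 207 + 273.15 = 480.15 K.
Equal efficiencies require 1 − T_m/T_H = 1 − T_C/T_m, i.e. T_m/T_H = T_C/T_m, so T_m = √(T_H·T_C) = √(480.15 × 301.00) = 380 K.

T_m ≈ 380 K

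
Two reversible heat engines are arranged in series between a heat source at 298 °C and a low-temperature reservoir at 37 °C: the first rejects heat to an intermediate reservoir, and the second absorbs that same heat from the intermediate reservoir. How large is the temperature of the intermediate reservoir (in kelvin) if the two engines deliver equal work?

T_H = 298 °C → 298 + 273.15 = 571.15 K.
T_C = 37 °C → 37 + 273.15 = 310.15 K.
For reversible stages Q_m = Q_H·(T_m/T_H). Setting W₁ = Q_H(1 − T_m/T_H) equal to W₂ = Q_m(1 − T_C/T_m) = Q_H·(T_m − T_C)/T_H gives T_H − T_m = T_m − T_C, so T_m = (T_H + T_C)/2 = (571.15 + 310.15)/2 = 441 K.

T_m ≈ 441 K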